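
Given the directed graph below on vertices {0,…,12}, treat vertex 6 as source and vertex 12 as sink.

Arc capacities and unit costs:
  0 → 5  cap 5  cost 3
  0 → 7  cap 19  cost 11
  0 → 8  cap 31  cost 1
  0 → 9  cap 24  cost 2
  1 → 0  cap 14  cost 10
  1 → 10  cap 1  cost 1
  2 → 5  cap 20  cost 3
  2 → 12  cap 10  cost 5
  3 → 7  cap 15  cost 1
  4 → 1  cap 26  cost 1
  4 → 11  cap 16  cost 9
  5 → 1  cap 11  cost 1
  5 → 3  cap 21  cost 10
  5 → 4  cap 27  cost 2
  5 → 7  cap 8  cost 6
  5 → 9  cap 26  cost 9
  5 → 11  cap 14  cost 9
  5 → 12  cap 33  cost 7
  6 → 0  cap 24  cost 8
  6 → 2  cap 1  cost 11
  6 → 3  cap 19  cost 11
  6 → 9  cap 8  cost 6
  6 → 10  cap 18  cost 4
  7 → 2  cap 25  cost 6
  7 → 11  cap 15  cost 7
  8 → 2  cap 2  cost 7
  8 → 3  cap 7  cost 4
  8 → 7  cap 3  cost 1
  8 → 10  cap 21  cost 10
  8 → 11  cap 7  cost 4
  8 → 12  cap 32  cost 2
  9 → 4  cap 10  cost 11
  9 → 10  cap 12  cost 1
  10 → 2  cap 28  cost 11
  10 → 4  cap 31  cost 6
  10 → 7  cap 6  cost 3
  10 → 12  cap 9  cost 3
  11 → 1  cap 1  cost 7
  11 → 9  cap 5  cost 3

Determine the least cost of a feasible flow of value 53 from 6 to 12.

shortest-cost path #1: 6→10→12 push 9 @ unit cost 7 (adds 63)
shortest-cost path #2: 6→0→8→12 push 24 @ unit cost 11 (adds 264)
shortest-cost path #3: 6→2→12 push 1 @ unit cost 16 (adds 16)
shortest-cost path #4: 6→10→7→2→12 push 6 @ unit cost 18 (adds 108)
shortest-cost path #5: 6→10→2→12 push 3 @ unit cost 20 (adds 60)
shortest-cost path #6: 6→9→10→4→1→0→8→12 push 7 @ unit cost 27 (adds 189)
shortest-cost path #7: 6→9→10→2→5→12 push 1 @ unit cost 28 (adds 28)
shortest-cost path #8: 6→3→7→2→5→12 push 2 @ unit cost 28 (adds 56)
total cost = 784

Minimum cost for 53 units: 784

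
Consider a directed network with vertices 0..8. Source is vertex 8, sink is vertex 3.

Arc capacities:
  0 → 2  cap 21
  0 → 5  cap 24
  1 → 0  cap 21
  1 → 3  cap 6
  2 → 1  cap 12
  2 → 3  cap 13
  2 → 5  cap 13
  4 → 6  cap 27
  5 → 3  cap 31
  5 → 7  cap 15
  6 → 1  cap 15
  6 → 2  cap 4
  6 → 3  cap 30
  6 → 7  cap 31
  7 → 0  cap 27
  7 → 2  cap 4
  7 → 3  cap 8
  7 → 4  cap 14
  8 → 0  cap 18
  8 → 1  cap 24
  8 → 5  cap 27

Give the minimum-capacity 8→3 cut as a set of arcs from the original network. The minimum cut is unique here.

Min-cut arcs: {(1,3), (2,3), (5,3), (5,7)} (total capacity 65)

augment #1: 8→1→3 push 6
augment #2: 8→5→3 push 27
augment #3: 8→0→2→3 push 13
augment #4: 8→0→5→3 push 4
augment #5: 8→0→5→7→3 push 1
augment #6: 8→1→0→5→7→3 push 7
augment #7: 8→1→0→5→7→4→6→3 push 7
max flow = 65; residual-reachable set from 8 gives S-side
cut edges (S→T): {(1,3), (2,3), (5,3), (5,7)} total cap 65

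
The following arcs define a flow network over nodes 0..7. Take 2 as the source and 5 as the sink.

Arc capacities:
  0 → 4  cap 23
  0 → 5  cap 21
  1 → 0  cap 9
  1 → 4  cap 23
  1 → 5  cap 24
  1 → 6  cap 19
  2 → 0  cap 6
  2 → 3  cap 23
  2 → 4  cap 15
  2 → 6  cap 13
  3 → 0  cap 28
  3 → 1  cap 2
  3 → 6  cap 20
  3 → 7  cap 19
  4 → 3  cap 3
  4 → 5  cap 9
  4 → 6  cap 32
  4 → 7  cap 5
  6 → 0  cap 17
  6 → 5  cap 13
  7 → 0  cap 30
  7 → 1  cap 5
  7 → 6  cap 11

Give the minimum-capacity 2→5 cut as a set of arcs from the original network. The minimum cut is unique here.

Min-cut arcs: {(0,5), (3,1), (4,5), (6,5), (7,1)} (total capacity 50)

augment #1: 2→0→5 push 6
augment #2: 2→4→5 push 9
augment #3: 2→6→5 push 13
augment #4: 2→3→0→5 push 15
augment #5: 2→3→1→5 push 2
augment #6: 2→3→7→1→5 push 5
max flow = 50; residual-reachable set from 2 gives S-side
cut edges (S→T): {(0,5), (3,1), (4,5), (6,5), (7,1)} total cap 50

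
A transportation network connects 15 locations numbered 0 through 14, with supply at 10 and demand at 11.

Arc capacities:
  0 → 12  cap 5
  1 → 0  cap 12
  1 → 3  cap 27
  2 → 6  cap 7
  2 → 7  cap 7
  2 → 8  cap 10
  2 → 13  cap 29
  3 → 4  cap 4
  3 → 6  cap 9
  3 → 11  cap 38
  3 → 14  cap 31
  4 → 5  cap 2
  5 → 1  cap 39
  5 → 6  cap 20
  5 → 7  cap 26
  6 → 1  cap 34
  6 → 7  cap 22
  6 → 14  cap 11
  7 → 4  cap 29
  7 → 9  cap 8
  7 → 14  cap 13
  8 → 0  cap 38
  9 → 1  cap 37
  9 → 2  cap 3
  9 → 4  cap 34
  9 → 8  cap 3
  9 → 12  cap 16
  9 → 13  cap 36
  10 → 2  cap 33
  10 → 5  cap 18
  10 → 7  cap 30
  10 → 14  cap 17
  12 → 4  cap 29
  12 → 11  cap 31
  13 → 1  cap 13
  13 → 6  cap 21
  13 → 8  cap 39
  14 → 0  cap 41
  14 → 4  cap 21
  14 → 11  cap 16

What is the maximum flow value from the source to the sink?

Maximum flow value: 56

augment #1: 10→14→11 bottleneck 16, total now 16
augment #2: 10→5→1→3→11 bottleneck 18, total now 34
augment #3: 10→7→9→12→11 bottleneck 8, total now 42
augment #4: 10→14→0→12→11 bottleneck 1, total now 43
augment #5: 10→2→6→1→3→11 bottleneck 7, total now 50
augment #6: 10→2→8→0→12→11 bottleneck 4, total now 54
augment #7: 10→2→13→1→3→11 bottleneck 2, total now 56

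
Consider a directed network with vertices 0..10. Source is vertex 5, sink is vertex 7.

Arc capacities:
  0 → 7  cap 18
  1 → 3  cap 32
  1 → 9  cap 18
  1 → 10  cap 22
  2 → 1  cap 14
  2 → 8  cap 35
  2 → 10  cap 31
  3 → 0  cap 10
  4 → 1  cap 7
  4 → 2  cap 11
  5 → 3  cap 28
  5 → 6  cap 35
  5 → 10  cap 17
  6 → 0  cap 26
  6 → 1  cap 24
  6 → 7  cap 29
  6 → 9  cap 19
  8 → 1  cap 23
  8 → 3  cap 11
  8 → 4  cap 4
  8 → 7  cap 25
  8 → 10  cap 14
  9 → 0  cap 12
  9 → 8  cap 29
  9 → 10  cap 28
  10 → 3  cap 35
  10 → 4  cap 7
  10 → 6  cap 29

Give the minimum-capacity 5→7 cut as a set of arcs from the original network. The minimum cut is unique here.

augment #1: 5→6→7 push 29
augment #2: 5→3→0→7 push 10
augment #3: 5→6→0→7 push 6
augment #4: 5→10→6→0→7 push 2
augment #5: 5→10→4→2→8→7 push 7
augment #6: 5→10→6→9→8→7 push 8
max flow = 62; residual-reachable set from 5 gives S-side
cut edges (S→T): {(3,0), (5,6), (5,10)} total cap 62

Min-cut arcs: {(3,0), (5,6), (5,10)} (total capacity 62)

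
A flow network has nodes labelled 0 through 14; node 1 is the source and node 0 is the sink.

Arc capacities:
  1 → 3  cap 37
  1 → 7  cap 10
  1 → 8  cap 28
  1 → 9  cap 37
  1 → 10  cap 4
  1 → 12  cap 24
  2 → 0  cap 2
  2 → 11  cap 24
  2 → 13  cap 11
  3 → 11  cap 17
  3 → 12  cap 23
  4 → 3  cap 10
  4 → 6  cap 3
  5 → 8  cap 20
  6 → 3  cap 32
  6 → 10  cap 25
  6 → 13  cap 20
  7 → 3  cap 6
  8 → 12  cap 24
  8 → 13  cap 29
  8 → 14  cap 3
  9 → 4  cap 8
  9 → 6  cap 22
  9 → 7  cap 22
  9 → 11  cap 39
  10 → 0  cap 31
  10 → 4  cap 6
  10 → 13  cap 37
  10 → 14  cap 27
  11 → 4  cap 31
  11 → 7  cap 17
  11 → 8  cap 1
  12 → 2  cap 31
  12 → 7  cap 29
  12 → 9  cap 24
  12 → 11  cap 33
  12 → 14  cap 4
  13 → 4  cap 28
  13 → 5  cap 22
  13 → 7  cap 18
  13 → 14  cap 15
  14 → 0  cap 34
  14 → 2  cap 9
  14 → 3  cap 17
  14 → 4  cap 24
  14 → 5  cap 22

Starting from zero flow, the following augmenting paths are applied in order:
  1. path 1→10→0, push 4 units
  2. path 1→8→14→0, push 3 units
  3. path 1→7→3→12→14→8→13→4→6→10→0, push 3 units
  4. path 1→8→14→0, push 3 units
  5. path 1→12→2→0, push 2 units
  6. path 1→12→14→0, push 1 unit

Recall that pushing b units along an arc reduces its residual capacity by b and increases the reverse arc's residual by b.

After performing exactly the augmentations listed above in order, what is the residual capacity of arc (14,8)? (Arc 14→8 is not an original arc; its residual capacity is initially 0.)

after path 1 (1→10→0, push 4): res(14,8)=0
after path 2 (1→8→14→0, push 3): res(14,8)=3
after path 3 (1→7→3→12→14→8→13→4→6→10→0, push 3): res(14,8)=0
after path 4 (1→8→14→0, push 3): res(14,8)=3
after path 5 (1→12→2→0, push 2): res(14,8)=3
after path 6 (1→12→14→0, push 1): res(14,8)=3

Residual capacity of (14,8): 3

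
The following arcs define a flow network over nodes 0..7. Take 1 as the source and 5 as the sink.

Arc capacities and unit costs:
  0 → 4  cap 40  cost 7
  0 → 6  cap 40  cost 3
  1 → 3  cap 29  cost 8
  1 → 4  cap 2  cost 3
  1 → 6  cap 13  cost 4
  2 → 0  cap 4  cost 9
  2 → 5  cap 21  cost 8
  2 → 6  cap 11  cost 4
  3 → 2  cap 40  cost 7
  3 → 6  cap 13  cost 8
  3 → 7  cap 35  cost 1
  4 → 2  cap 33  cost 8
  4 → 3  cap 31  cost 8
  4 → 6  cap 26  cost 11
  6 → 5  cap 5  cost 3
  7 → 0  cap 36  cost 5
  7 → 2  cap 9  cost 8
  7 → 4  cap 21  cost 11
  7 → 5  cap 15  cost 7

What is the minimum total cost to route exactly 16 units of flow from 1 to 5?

shortest-cost path #1: 1→6→5 push 5 @ unit cost 7 (adds 35)
shortest-cost path #2: 1→3→7→5 push 11 @ unit cost 16 (adds 176)
total cost = 211

Minimum cost for 16 units: 211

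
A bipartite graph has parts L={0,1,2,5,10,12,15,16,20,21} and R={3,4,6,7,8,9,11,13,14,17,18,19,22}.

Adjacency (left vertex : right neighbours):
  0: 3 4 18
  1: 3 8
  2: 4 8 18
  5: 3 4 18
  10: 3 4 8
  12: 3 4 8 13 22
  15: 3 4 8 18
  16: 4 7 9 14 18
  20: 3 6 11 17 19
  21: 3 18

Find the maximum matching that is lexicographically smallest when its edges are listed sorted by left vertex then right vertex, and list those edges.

Lex-smallest maximum matching: {(0,3), (1,8), (2,4), (5,18), (12,13), (16,7), (20,6)}

|M| = 7 (so the lex-smallest maximum matching has 7 edges)
process left vertices in ascending order; for each, take the smallest-labelled available neighbour that still permits 7 edges overall, or leave it unmatched if none does
lex-smallest matching: {0-3, 1-8, 2-4, 5-18, 12-13, 16-7, 20-6}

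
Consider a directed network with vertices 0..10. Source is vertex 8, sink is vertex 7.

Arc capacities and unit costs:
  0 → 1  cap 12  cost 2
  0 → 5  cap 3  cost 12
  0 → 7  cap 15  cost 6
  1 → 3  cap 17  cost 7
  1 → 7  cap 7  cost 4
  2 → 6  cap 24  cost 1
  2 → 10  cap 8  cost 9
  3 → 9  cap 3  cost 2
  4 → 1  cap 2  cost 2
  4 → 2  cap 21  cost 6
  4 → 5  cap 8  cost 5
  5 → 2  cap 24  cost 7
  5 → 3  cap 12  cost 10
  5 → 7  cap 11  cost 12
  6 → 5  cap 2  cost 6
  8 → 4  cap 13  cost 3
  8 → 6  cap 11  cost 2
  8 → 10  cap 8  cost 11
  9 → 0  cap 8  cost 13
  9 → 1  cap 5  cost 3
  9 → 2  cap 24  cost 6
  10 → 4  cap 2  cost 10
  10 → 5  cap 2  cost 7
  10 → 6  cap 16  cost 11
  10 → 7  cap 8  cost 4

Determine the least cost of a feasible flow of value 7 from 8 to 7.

Minimum cost for 7 units: 93

shortest-cost path #1: 8→4→1→7 push 2 @ unit cost 9 (adds 18)
shortest-cost path #2: 8→10→7 push 5 @ unit cost 15 (adds 75)
total cost = 93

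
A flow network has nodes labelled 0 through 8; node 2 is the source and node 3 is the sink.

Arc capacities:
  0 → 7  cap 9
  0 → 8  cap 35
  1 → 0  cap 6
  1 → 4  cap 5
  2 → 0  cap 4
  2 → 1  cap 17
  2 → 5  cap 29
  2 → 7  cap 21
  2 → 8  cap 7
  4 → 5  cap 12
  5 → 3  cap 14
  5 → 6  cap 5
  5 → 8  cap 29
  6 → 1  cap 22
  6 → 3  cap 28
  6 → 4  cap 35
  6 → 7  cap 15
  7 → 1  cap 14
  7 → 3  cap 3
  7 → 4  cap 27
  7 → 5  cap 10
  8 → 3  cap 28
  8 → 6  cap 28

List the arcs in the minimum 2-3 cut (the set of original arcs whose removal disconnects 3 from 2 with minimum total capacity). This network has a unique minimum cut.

augment #1: 2→5→3 push 14
augment #2: 2→7→3 push 3
augment #3: 2→8→3 push 7
augment #4: 2→0→8→3 push 4
augment #5: 2→5→6→3 push 5
augment #6: 2→5→8→3 push 10
augment #7: 2→1→0→8→3 push 6
augment #8: 2→7→5→8→3 push 1
augment #9: 2→7→5→8→6→3 push 9
augment #10: 2→1→4→5→8→6→3 push 5
augment #11: 2→7→4→5→8→6→3 push 4
max flow = 68; residual-reachable set from 2 gives S-side
cut edges (S→T): {(1,0), (2,0), (2,8), (5,3), (5,6), (5,8), (7,3)} total cap 68

Min-cut arcs: {(1,0), (2,0), (2,8), (5,3), (5,6), (5,8), (7,3)} (total capacity 68)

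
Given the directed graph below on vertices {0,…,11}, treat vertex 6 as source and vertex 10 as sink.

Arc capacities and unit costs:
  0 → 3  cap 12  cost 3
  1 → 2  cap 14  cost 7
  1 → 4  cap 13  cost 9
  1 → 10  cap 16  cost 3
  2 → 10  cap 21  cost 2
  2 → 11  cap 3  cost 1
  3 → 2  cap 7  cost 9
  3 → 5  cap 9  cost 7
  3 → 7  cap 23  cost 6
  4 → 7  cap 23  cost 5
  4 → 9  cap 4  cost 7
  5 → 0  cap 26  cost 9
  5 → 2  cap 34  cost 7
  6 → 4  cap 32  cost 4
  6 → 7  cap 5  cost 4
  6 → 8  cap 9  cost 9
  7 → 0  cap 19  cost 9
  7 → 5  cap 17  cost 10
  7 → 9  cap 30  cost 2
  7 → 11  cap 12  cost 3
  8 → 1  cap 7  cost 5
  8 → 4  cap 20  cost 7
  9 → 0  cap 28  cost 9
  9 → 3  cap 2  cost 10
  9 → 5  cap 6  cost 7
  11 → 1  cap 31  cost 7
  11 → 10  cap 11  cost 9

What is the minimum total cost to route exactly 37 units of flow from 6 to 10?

Minimum cost for 37 units: 845

shortest-cost path #1: 6→7→11→10 push 5 @ unit cost 16 (adds 80)
shortest-cost path #2: 6→8→1→10 push 7 @ unit cost 17 (adds 119)
shortest-cost path #3: 6→4→7→11→10 push 6 @ unit cost 21 (adds 126)
shortest-cost path #4: 6→4→7→11→1→10 push 1 @ unit cost 22 (adds 22)
shortest-cost path #5: 6→4→9→5→2→10 push 4 @ unit cost 27 (adds 108)
shortest-cost path #6: 6→4→7→9→5→2→10 push 2 @ unit cost 27 (adds 54)
shortest-cost path #7: 6→4→7→5→2→10 push 12 @ unit cost 28 (adds 336)
total cost = 845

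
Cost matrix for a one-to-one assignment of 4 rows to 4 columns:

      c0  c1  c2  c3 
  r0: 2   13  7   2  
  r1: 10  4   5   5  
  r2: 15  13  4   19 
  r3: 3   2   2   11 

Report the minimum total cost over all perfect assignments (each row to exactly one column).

Minimum assignment cost: 13

one of 2 optimal assignments: row0→col0 (cost 2), row1→col3 (cost 5), row2→col2 (cost 4), row3→col1 (cost 2)
total = 2 + 5 + 4 + 2 = 13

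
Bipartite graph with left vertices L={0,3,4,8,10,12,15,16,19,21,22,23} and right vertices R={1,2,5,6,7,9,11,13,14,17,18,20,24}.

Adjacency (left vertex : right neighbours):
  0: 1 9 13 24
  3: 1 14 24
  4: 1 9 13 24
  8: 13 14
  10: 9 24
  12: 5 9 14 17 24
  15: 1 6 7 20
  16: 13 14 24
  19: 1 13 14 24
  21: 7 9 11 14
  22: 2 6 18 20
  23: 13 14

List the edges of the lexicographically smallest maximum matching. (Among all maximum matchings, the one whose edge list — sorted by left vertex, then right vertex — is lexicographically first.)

Lex-smallest maximum matching: {(0,1), (3,14), (4,9), (8,13), (10,24), (12,5), (15,6), (21,7), (22,2)}

|M| = 9 (so the lex-smallest maximum matching has 9 edges)
process left vertices in ascending order; for each, take the smallest-labelled available neighbour that still permits 9 edges overall, or leave it unmatched if none does
lex-smallest matching: {0-1, 3-14, 4-9, 8-13, 10-24, 12-5, 15-6, 21-7, 22-2}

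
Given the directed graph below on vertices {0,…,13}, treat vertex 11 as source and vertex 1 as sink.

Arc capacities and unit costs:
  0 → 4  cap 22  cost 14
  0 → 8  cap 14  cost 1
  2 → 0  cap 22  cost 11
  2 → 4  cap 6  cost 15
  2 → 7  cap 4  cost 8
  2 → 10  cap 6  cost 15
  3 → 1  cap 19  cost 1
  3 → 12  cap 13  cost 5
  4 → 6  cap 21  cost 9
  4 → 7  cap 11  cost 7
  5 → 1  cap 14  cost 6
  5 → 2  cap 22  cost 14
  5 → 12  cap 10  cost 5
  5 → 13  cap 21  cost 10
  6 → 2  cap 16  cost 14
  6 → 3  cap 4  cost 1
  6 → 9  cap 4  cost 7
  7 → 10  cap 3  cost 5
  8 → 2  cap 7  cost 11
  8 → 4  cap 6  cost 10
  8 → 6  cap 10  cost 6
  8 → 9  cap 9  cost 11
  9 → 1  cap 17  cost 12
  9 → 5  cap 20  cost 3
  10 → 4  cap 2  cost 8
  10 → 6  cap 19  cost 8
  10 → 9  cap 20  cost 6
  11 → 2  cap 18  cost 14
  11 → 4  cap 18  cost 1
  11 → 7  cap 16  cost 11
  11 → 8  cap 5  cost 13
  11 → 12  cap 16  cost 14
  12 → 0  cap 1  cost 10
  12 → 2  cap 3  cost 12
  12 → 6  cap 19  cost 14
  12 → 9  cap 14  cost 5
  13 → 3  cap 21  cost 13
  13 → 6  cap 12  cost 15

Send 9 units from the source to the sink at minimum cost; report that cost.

shortest-cost path #1: 11→4→6→3→1 push 4 @ unit cost 12 (adds 48)
shortest-cost path #2: 11→4→6→9→5→1 push 4 @ unit cost 26 (adds 104)
shortest-cost path #3: 11→12→9→5→1 push 1 @ unit cost 28 (adds 28)
total cost = 180

Minimum cost for 9 units: 180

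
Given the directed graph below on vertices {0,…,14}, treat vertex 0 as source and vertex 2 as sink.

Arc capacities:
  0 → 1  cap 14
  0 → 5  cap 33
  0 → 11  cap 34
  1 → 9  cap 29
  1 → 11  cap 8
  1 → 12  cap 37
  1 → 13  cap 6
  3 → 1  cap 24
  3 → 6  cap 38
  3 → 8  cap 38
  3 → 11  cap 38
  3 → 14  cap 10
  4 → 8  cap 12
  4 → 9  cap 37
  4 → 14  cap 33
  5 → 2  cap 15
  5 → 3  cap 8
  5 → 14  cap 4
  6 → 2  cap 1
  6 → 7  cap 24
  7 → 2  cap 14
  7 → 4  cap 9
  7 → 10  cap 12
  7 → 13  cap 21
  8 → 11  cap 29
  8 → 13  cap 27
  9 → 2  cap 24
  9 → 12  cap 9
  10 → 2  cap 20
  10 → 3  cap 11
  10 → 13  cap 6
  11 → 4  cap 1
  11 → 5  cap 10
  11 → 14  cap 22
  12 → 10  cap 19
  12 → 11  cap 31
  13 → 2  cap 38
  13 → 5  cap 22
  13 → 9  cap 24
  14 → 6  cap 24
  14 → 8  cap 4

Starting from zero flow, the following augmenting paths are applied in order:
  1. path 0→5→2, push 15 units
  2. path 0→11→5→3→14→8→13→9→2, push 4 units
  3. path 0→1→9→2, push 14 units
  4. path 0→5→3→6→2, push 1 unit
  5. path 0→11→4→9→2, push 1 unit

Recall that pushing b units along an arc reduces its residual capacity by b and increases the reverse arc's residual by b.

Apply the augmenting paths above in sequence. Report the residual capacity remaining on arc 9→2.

after path 1 (0→5→2, push 15): res(9,2)=24
after path 2 (0→11→5→3→14→8→13→9→2, push 4): res(9,2)=20
after path 3 (0→1→9→2, push 14): res(9,2)=6
after path 4 (0→5→3→6→2, push 1): res(9,2)=6
after path 5 (0→11→4→9→2, push 1): res(9,2)=5

Residual capacity of (9,2): 5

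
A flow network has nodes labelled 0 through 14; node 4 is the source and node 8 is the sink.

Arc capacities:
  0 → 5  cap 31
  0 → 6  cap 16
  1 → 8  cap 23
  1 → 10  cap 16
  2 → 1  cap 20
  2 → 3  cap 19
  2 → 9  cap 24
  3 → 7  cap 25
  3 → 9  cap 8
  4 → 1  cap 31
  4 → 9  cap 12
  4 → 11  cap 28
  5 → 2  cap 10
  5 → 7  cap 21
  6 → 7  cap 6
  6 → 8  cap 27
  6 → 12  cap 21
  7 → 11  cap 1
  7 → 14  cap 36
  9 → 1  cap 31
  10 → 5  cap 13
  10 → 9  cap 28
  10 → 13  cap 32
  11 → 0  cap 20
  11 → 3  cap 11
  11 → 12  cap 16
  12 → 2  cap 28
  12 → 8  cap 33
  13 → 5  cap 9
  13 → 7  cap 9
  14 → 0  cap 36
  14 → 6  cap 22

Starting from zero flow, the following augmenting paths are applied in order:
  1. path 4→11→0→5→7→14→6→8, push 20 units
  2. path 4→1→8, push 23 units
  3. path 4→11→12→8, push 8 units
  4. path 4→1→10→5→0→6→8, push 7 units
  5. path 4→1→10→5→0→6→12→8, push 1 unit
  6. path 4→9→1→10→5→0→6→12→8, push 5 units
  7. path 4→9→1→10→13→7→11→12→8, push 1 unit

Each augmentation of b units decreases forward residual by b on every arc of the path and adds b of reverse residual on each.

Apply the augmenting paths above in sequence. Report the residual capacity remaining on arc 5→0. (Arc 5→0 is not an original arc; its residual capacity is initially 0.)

after path 1 (4→11→0→5→7→14→6→8, push 20): res(5,0)=20
after path 2 (4→1→8, push 23): res(5,0)=20
after path 3 (4→11→12→8, push 8): res(5,0)=20
after path 4 (4→1→10→5→0→6→8, push 7): res(5,0)=13
after path 5 (4→1→10→5→0→6→12→8, push 1): res(5,0)=12
after path 6 (4→9→1→10→5→0→6→12→8, push 5): res(5,0)=7
after path 7 (4→9→1→10→13→7→11→12→8, push 1): res(5,0)=7

Residual capacity of (5,0): 7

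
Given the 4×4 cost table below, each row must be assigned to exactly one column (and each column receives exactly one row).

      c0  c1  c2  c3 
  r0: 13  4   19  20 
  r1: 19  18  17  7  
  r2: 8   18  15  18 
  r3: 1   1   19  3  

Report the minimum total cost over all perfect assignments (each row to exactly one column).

optimal assignment: row0→col1 (cost 4), row1→col3 (cost 7), row2→col2 (cost 15), row3→col0 (cost 1)
total = 4 + 7 + 15 + 1 = 27

Minimum assignment cost: 27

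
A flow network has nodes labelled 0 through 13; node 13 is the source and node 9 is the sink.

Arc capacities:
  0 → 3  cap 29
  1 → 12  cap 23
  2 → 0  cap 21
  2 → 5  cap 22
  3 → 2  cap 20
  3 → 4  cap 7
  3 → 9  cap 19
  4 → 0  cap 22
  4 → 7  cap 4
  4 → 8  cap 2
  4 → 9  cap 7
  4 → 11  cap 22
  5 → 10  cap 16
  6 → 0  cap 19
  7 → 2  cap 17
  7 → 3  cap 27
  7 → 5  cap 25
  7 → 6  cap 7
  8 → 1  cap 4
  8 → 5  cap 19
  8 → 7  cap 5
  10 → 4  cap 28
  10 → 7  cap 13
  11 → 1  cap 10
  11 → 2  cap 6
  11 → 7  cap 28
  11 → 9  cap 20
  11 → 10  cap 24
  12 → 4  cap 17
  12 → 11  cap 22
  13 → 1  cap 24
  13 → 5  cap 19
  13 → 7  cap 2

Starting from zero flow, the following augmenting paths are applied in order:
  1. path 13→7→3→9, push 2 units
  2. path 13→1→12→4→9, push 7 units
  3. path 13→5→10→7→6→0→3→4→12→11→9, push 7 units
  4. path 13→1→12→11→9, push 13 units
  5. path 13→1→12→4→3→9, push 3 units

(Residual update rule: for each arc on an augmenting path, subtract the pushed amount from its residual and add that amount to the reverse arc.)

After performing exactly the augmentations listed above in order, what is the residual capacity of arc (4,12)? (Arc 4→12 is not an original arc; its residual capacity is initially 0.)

Residual capacity of (4,12): 3

after path 1 (13→7→3→9, push 2): res(4,12)=0
after path 2 (13→1→12→4→9, push 7): res(4,12)=7
after path 3 (13→5→10→7→6→0→3→4→12→11→9, push 7): res(4,12)=0
after path 4 (13→1→12→11→9, push 13): res(4,12)=0
after path 5 (13→1→12→4→3→9, push 3): res(4,12)=3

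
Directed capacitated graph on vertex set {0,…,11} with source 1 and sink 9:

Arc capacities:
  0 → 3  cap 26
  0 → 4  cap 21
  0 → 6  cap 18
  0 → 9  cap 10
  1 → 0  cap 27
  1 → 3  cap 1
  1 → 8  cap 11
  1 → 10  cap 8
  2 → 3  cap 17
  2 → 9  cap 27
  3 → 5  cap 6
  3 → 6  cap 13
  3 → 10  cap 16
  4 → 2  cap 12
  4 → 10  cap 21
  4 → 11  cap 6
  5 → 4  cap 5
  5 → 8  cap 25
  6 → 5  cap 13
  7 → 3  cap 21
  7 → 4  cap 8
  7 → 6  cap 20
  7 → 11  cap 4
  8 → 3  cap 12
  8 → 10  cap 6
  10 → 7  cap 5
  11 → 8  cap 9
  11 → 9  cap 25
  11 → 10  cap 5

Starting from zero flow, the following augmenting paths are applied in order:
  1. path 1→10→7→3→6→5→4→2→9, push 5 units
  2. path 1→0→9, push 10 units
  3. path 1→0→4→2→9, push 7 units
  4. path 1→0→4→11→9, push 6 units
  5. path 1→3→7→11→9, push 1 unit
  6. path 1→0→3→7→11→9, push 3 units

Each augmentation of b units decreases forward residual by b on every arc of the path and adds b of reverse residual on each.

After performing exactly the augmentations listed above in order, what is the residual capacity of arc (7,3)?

Residual capacity of (7,3): 20

after path 1 (1→10→7→3→6→5→4→2→9, push 5): res(7,3)=16
after path 2 (1→0→9, push 10): res(7,3)=16
after path 3 (1→0→4→2→9, push 7): res(7,3)=16
after path 4 (1→0→4→11→9, push 6): res(7,3)=16
after path 5 (1→3→7→11→9, push 1): res(7,3)=17
after path 6 (1→0→3→7→11→9, push 3): res(7,3)=20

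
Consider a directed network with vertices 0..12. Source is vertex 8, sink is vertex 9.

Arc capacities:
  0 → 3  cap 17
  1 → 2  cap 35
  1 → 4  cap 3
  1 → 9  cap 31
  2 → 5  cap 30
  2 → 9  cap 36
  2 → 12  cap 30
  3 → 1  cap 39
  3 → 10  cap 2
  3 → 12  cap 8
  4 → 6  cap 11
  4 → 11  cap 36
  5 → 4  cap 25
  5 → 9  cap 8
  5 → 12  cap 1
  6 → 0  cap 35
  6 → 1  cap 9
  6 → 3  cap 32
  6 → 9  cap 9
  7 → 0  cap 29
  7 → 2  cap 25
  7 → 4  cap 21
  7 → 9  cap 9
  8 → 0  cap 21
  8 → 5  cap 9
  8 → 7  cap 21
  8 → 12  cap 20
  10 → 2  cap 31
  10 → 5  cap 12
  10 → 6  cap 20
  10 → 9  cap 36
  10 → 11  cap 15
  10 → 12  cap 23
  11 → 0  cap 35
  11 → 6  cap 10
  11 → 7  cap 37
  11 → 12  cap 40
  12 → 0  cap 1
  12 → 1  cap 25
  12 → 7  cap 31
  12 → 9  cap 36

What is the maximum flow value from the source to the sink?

Maximum flow value: 67

augment #1: 8→5→9 bottleneck 8, total now 8
augment #2: 8→7→9 bottleneck 9, total now 17
augment #3: 8→12→9 bottleneck 20, total now 37
augment #4: 8→5→12→9 bottleneck 1, total now 38
augment #5: 8→7→2→9 bottleneck 12, total now 50
augment #6: 8→0→3→1→9 bottleneck 17, total now 67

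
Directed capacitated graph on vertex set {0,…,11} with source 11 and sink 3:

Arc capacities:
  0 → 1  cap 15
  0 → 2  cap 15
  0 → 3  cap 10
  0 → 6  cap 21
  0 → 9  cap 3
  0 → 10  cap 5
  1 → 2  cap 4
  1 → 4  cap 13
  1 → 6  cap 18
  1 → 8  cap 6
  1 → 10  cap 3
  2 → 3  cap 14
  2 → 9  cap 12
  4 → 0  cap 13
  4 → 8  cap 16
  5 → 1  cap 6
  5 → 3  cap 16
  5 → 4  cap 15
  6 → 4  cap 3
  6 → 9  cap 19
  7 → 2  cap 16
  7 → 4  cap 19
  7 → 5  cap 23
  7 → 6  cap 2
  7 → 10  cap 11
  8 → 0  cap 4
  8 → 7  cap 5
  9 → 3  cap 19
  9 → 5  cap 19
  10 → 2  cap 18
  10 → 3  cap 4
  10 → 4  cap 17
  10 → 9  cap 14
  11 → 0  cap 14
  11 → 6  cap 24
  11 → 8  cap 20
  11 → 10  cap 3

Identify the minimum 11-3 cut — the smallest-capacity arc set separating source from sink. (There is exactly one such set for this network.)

augment #1: 11→0→3 push 10
augment #2: 11→10→3 push 3
augment #3: 11→0→2→3 push 4
augment #4: 11→6→9→3 push 19
augment #5: 11→8→0→2→3 push 4
augment #6: 11→8→7→2→3 push 5
augment #7: 11→6→4→0→2→3 push 1
augment #8: 11→6→4→0→10→3 push 1
augment #9: 11→6→4→0→9→5→3 push 1
max flow = 48; residual-reachable set from 11 gives S-side
cut edges (S→T): {(6,4), (6,9), (8,0), (8,7), (11,0), (11,10)} total cap 48

Min-cut arcs: {(6,4), (6,9), (8,0), (8,7), (11,0), (11,10)} (total capacity 48)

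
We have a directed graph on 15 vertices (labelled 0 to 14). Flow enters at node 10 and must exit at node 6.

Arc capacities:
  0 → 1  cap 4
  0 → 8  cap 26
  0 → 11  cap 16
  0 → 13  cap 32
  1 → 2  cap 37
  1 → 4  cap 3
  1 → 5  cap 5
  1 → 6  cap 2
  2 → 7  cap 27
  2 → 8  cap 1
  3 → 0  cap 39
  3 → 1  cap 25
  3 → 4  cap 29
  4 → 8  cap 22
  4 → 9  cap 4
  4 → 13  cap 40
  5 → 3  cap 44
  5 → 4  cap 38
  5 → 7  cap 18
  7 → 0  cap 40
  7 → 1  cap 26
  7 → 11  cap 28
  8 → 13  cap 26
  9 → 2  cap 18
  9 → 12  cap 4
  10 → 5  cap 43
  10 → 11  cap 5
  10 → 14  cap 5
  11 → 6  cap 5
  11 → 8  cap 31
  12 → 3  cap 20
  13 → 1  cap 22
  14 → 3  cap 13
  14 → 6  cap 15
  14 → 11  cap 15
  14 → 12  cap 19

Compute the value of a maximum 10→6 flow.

Maximum flow value: 12

augment #1: 10→11→6 bottleneck 5, total now 5
augment #2: 10→14→6 bottleneck 5, total now 10
augment #3: 10→5→3→1→6 bottleneck 2, total now 12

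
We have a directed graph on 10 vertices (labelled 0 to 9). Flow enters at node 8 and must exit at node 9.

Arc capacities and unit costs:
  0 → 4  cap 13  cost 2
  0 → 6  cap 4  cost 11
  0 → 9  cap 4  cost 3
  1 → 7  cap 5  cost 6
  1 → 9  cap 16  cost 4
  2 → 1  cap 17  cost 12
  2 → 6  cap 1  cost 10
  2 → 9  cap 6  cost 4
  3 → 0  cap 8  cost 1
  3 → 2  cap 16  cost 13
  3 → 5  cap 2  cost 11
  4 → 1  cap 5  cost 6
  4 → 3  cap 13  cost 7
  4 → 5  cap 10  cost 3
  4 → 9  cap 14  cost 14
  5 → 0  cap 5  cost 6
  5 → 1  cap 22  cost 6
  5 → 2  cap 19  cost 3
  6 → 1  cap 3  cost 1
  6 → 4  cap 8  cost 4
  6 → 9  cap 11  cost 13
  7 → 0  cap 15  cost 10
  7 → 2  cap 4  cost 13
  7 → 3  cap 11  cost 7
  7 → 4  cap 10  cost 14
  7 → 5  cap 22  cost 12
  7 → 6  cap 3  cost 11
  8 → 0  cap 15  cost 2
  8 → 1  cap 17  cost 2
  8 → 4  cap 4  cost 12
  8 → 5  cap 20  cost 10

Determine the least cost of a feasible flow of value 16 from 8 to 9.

Minimum cost for 16 units: 92

shortest-cost path #1: 8→0→9 push 4 @ unit cost 5 (adds 20)
shortest-cost path #2: 8→1→9 push 12 @ unit cost 6 (adds 72)
total cost = 92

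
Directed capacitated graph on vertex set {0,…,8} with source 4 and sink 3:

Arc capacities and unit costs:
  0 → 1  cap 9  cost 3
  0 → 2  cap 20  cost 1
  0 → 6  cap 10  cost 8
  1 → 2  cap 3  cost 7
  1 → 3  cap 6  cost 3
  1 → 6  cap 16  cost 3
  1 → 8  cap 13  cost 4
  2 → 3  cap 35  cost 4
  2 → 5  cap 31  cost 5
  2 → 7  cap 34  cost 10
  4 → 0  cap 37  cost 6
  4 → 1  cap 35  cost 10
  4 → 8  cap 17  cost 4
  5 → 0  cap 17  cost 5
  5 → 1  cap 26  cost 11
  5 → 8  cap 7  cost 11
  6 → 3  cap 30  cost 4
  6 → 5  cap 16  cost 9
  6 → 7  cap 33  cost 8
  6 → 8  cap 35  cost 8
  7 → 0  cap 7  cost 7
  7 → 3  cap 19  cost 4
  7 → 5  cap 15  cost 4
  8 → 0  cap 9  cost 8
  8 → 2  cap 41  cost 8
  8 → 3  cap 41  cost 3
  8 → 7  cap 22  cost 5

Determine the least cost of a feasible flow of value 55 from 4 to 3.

Minimum cost for 55 units: 612

shortest-cost path #1: 4→8→3 push 17 @ unit cost 7 (adds 119)
shortest-cost path #2: 4→0→2→3 push 20 @ unit cost 11 (adds 220)
shortest-cost path #3: 4→0→1→3 push 6 @ unit cost 12 (adds 72)
shortest-cost path #4: 4→0→1→6→3 push 3 @ unit cost 16 (adds 48)
shortest-cost path #5: 4→1→6→3 push 9 @ unit cost 17 (adds 153)
total cost = 612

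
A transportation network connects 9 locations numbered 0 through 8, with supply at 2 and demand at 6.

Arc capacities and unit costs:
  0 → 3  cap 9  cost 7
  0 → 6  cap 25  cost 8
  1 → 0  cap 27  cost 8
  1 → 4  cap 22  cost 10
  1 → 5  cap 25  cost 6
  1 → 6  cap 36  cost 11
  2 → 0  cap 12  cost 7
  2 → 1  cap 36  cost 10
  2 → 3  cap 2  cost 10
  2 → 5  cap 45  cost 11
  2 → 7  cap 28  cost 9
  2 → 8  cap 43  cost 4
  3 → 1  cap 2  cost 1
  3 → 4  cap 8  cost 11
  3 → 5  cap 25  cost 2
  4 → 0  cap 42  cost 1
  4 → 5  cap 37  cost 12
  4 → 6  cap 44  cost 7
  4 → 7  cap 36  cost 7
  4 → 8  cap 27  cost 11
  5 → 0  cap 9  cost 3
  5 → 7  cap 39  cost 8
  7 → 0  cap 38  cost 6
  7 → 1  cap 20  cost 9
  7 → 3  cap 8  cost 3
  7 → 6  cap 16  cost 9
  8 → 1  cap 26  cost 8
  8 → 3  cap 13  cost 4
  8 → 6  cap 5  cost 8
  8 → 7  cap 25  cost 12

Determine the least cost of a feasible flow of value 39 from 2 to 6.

Minimum cost for 39 units: 652

shortest-cost path #1: 2→8→6 push 5 @ unit cost 12 (adds 60)
shortest-cost path #2: 2→0→6 push 12 @ unit cost 15 (adds 180)
shortest-cost path #3: 2→7→6 push 16 @ unit cost 18 (adds 288)
shortest-cost path #4: 2→8→3→1→6 push 2 @ unit cost 20 (adds 40)
shortest-cost path #5: 2→1→6 push 4 @ unit cost 21 (adds 84)
total cost = 652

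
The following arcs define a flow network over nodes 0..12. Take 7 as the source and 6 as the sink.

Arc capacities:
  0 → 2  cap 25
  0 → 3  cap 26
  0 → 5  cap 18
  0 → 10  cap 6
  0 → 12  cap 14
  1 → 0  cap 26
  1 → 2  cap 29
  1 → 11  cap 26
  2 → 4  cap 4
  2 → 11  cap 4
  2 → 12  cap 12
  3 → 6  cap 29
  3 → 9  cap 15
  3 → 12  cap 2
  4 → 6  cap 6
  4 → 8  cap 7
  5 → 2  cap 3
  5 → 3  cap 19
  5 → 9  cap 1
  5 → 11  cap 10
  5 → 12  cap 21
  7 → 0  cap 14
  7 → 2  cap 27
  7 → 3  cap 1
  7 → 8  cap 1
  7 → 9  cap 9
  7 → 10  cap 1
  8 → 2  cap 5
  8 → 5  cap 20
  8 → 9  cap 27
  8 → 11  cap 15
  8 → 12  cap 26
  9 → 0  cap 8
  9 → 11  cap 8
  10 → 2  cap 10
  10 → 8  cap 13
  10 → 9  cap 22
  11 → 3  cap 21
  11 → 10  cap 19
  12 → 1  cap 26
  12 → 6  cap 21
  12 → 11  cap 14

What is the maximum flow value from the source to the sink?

Maximum flow value: 46

augment #1: 7→3→6 bottleneck 1, total now 1
augment #2: 7→0→3→6 bottleneck 14, total now 15
augment #3: 7→2→4→6 bottleneck 4, total now 19
augment #4: 7→2→12→6 bottleneck 12, total now 31
augment #5: 7→8→12→6 bottleneck 1, total now 32
augment #6: 7→2→11→3→6 bottleneck 4, total now 36
augment #7: 7→9→0→3→6 bottleneck 8, total now 44
augment #8: 7→9→11→3→6 bottleneck 1, total now 45
augment #9: 7→10→8→12→6 bottleneck 1, total now 46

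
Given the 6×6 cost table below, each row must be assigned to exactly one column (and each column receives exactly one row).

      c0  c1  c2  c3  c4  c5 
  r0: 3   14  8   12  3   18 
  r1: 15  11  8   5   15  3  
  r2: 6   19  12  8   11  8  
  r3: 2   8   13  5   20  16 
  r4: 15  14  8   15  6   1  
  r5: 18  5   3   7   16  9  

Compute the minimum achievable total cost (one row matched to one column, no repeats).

Minimum assignment cost: 26

optimal assignment: row0→col4 (cost 3), row1→col3 (cost 5), row2→col0 (cost 6), row3→col1 (cost 8), row4→col5 (cost 1), row5→col2 (cost 3)
total = 3 + 5 + 6 + 8 + 1 + 3 = 26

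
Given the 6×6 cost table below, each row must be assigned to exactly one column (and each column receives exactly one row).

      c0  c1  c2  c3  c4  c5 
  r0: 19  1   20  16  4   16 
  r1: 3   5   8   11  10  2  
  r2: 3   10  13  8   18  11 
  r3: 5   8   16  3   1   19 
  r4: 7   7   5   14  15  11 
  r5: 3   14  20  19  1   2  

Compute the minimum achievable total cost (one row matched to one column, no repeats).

optimal assignment: row0→col1 (cost 1), row1→col5 (cost 2), row2→col0 (cost 3), row3→col3 (cost 3), row4→col2 (cost 5), row5→col4 (cost 1)
total = 1 + 2 + 3 + 3 + 5 + 1 = 15

Minimum assignment cost: 15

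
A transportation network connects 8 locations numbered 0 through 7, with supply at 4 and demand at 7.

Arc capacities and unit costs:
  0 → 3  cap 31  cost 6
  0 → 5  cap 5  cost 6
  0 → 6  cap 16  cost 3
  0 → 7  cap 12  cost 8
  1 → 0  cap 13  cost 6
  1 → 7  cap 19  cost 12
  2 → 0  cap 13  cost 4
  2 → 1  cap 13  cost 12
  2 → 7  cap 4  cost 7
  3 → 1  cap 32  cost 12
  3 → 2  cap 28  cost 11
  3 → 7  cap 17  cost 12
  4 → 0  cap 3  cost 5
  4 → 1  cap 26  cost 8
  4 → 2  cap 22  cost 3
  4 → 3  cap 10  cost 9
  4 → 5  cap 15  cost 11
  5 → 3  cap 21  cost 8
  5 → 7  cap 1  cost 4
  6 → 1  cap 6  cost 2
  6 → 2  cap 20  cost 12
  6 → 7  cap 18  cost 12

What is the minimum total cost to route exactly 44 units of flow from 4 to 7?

Minimum cost for 44 units: 777

shortest-cost path #1: 4→2→7 push 4 @ unit cost 10 (adds 40)
shortest-cost path #2: 4→0→7 push 3 @ unit cost 13 (adds 39)
shortest-cost path #3: 4→5→7 push 1 @ unit cost 15 (adds 15)
shortest-cost path #4: 4→2→0→7 push 9 @ unit cost 15 (adds 135)
shortest-cost path #5: 4→1→7 push 19 @ unit cost 20 (adds 380)
shortest-cost path #6: 4→3→7 push 8 @ unit cost 21 (adds 168)
total cost = 777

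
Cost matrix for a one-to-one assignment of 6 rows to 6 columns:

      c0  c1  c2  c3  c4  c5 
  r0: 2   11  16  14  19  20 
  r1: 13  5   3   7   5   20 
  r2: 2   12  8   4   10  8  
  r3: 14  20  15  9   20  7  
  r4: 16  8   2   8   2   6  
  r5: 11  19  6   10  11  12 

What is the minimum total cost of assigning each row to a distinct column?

Minimum assignment cost: 26

optimal assignment: row0→col0 (cost 2), row1→col1 (cost 5), row2→col3 (cost 4), row3→col5 (cost 7), row4→col4 (cost 2), row5→col2 (cost 6)
total = 2 + 5 + 4 + 7 + 2 + 6 = 26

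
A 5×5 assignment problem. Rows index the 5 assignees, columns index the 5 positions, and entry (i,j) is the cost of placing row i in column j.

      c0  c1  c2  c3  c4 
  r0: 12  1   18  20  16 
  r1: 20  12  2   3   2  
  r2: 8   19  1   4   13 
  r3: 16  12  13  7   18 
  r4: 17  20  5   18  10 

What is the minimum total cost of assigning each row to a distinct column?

Minimum assignment cost: 23

optimal assignment: row0→col1 (cost 1), row1→col4 (cost 2), row2→col0 (cost 8), row3→col3 (cost 7), row4→col2 (cost 5)
total = 1 + 2 + 8 + 7 + 5 = 23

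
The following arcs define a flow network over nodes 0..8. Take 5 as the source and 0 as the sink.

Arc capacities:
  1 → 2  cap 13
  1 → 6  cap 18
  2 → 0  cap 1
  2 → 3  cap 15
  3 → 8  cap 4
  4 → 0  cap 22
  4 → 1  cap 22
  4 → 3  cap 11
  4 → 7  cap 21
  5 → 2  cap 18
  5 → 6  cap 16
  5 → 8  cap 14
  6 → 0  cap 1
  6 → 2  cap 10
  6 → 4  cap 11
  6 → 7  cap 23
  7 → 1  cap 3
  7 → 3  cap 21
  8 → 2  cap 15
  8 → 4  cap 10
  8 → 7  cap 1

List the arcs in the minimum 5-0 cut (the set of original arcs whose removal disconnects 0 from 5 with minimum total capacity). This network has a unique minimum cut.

Min-cut arcs: {(2,0), (6,0), (6,4), (8,4)} (total capacity 23)

augment #1: 5→2→0 push 1
augment #2: 5→6→0 push 1
augment #3: 5→6→4→0 push 11
augment #4: 5→8→4→0 push 10
max flow = 23; residual-reachable set from 5 gives S-side
cut edges (S→T): {(2,0), (6,0), (6,4), (8,4)} total cap 23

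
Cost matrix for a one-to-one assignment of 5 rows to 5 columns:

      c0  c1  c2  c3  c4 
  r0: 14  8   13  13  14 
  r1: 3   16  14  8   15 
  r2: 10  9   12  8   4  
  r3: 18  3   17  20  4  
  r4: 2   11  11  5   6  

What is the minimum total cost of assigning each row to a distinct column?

Minimum assignment cost: 28

optimal assignment: row0→col2 (cost 13), row1→col0 (cost 3), row2→col4 (cost 4), row3→col1 (cost 3), row4→col3 (cost 5)
total = 13 + 3 + 4 + 3 + 5 = 28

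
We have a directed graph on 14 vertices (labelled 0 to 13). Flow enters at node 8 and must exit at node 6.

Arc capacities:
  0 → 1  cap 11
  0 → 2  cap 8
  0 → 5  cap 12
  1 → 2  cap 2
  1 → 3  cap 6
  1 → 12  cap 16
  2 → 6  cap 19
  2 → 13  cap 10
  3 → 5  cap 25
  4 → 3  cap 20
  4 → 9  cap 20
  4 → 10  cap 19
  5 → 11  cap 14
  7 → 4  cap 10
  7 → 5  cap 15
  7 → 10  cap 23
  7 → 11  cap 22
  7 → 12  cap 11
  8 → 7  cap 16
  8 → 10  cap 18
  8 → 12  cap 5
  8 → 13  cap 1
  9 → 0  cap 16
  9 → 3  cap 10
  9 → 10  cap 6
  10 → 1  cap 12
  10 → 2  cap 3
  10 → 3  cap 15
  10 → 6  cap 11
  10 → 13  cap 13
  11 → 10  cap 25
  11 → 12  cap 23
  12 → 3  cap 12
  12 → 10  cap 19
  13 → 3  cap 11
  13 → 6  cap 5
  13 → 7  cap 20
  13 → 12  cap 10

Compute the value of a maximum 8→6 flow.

augment #1: 8→10→6 bottleneck 11, total now 11
augment #2: 8→13→6 bottleneck 1, total now 12
augment #3: 8→10→2→6 bottleneck 3, total now 15
augment #4: 8→10→13→6 bottleneck 4, total now 19
augment #5: 8→7→10→1→2→6 bottleneck 2, total now 21
augment #6: 8→7→4→9→0→2→6 bottleneck 8, total now 29

Maximum flow value: 29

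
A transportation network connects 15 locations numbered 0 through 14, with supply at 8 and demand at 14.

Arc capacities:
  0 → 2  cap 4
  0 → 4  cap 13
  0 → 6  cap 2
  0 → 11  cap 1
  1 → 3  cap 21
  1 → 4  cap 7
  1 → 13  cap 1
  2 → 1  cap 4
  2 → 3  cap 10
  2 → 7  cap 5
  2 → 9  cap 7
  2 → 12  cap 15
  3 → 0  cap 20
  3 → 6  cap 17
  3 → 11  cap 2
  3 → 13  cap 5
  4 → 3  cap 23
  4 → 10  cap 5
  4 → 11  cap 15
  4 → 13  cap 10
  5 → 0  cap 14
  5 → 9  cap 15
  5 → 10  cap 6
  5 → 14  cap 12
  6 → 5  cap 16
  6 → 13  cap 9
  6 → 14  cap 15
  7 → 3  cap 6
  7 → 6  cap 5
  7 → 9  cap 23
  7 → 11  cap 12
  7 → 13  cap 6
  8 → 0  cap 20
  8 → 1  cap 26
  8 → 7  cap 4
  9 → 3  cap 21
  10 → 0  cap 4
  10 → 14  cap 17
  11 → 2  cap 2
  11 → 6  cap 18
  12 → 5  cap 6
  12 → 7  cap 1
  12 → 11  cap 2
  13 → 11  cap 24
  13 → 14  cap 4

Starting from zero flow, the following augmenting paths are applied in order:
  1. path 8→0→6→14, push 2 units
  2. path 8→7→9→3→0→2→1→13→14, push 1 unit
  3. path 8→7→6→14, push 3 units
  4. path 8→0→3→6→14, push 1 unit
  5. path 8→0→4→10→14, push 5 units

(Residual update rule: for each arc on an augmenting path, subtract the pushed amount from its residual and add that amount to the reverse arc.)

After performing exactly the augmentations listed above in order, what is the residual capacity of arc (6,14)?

after path 1 (8→0→6→14, push 2): res(6,14)=13
after path 2 (8→7→9→3→0→2→1→13→14, push 1): res(6,14)=13
after path 3 (8→7→6→14, push 3): res(6,14)=10
after path 4 (8→0→3→6→14, push 1): res(6,14)=9
after path 5 (8→0→4→10→14, push 5): res(6,14)=9

Residual capacity of (6,14): 9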